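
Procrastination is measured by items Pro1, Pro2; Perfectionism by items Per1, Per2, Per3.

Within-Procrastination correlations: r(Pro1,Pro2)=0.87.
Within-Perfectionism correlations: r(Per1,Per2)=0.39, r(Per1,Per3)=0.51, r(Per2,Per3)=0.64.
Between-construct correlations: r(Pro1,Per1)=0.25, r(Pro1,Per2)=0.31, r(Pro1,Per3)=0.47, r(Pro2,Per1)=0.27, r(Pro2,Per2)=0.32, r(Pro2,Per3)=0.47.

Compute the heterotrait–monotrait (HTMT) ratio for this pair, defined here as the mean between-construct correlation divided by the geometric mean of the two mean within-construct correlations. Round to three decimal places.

Mean between = 2.09/6 = 0.3483.
Mean within-Pro = 0.87/1 = 0.8700; mean within-Per = 1.54/3 = 0.5133.
Geometric mean = √(0.8700 × 0.5133) = 0.6683.
HTMT = 0.3483 / 0.6683 = 0.521.

0.521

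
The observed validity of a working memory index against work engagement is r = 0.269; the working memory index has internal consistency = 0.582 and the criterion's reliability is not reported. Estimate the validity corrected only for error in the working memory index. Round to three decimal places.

Single correction: r_c = r_obs / √r_xx = 0.269 / √0.582 = 0.269 / 0.7629 ≈ 0.353.

0.353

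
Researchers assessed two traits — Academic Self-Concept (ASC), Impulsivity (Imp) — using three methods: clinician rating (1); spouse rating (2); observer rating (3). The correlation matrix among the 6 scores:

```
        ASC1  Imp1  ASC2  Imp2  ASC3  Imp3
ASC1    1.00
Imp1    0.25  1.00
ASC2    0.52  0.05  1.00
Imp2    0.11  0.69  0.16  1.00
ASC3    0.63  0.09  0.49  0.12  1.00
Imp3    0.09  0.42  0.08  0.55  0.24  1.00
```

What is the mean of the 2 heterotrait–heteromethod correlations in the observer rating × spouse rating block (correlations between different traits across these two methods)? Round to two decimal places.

HTHM values (method 3 × method 2): 0.12, 0.08; mean = 0.20/2 = 0.10.

0.10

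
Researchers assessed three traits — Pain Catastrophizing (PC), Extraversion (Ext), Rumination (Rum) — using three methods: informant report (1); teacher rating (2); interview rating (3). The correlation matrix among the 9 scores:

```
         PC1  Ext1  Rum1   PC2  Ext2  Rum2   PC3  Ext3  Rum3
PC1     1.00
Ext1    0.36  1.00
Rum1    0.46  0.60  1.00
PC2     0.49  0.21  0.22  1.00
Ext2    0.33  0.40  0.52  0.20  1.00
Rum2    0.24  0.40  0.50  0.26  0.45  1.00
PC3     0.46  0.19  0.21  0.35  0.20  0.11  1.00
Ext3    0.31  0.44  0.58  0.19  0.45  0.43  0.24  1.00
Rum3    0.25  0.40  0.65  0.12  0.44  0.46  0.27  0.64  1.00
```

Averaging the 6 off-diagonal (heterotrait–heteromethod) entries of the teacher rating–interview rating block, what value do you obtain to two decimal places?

HTHM values (method 2 × method 3): 0.19, 0.12, 0.20, 0.44, 0.11, 0.43; mean = 1.49/6 = 0.25.

0.25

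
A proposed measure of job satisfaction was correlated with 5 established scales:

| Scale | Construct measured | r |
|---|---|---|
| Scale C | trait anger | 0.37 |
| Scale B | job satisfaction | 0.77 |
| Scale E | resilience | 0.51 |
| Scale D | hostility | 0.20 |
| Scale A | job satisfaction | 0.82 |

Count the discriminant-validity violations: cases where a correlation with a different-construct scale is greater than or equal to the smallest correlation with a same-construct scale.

0

Convergent (same construct = job satisfaction): Scale B, Scale A.
Smallest convergent = 0.77. Discriminant values: 0.37, 0.51, 0.20; count ≥ 0.77 → 0.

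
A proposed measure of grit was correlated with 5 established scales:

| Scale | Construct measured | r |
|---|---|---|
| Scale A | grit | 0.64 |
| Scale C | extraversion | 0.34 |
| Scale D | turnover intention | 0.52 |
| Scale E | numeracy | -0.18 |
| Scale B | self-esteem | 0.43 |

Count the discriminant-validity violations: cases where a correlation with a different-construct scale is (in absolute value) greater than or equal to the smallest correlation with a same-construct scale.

Convergent (same construct = grit): Scale A.
Smallest convergent = 0.64. Discriminant |r|: 0.34, 0.52, 0.18, 0.43; count ≥ 0.64 → 0.

0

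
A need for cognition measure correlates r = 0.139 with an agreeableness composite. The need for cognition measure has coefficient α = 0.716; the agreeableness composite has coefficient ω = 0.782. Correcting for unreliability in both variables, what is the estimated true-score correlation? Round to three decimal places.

r_true = r_obs / √(r_xx · r_yy) = 0.139 / √(0.716 × 0.782) = 0.139 / √0.559912 = 0.139 / 0.7483 ≈ 0.186.

0.186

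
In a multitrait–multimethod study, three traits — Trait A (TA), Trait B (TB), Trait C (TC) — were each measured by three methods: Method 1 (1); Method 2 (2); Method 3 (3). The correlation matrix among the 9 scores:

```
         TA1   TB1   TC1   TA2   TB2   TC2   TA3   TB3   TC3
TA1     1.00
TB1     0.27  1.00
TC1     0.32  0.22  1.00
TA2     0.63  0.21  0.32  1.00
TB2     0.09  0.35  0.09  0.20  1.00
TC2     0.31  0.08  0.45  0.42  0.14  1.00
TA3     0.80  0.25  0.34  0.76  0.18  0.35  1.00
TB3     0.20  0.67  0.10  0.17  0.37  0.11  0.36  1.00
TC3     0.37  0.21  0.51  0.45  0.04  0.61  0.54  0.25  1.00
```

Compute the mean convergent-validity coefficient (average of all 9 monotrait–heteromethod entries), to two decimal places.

Convergent values: 0.63, 0.80, 0.76, 0.35, 0.67, 0.37, 0.45, 0.51, 0.61; mean = 5.15/9 = 0.57.

0.57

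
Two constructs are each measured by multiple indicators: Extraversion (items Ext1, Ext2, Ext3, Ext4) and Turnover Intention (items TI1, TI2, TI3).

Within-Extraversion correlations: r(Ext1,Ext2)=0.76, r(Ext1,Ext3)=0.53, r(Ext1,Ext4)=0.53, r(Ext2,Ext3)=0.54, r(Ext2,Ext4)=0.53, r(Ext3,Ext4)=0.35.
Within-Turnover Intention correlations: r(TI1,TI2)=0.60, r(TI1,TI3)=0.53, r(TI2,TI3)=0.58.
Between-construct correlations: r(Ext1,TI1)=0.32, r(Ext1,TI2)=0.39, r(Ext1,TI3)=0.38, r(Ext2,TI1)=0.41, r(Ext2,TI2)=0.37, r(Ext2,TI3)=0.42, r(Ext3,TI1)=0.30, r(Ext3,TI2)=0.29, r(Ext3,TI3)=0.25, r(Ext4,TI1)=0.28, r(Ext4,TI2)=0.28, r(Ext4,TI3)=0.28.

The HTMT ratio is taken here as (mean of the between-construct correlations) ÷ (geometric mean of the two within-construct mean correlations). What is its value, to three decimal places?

0.596

Mean between = 3.97/12 = 0.3308.
Mean within-Ext = 3.24/6 = 0.5400; mean within-TI = 1.71/3 = 0.5700.
Geometric mean = √(0.5400 × 0.5700) = 0.5548.
HTMT = 0.3308 / 0.5548 = 0.596.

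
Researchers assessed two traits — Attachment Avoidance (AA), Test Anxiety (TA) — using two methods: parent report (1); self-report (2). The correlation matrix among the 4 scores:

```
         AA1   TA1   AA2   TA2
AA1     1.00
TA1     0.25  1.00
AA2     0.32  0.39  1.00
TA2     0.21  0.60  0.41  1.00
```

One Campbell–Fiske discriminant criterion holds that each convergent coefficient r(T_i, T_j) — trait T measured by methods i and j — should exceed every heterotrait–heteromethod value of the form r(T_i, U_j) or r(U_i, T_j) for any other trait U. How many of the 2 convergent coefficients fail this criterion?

1

Convergent coefficients and their comparison sets:
AA (methods 1·2): 0.32 vs {0.21, 0.39} → fail.
TA (methods 1·2): 0.60 vs {0.39, 0.21} → pass.
1 of 2 fail.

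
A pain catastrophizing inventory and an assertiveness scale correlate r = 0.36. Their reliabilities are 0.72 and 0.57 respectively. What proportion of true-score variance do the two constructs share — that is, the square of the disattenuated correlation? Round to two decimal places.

0.32

Disattenuated r = 0.36 / √(0.72 × 0.57) = 0.36 / 0.6406 = 0.5620.
Shared true-score variance = 0.5620² = 0.3158 ≈ 0.32.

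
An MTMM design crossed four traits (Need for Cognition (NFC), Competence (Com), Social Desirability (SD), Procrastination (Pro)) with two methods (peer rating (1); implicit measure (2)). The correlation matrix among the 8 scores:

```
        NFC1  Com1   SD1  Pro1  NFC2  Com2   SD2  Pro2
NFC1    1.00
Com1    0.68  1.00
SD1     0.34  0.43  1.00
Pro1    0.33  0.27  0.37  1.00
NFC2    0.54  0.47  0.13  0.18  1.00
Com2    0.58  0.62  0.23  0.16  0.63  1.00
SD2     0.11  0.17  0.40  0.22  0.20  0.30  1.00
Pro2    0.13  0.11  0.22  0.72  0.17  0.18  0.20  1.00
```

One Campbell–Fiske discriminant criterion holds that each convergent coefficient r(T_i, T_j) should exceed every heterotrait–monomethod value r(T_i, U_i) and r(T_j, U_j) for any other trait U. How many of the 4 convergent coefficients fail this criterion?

3

Convergent coefficients and their comparison sets:
NFC (methods 1·2): 0.54 vs {0.68, 0.63, 0.34, 0.20, 0.33, 0.17} → fail.
Com (methods 1·2): 0.62 vs {0.68, 0.63, 0.43, 0.30, 0.27, 0.18} → fail.
SD (methods 1·2): 0.40 vs {0.34, 0.20, 0.43, 0.30, 0.37, 0.20} → fail.
Pro (methods 1·2): 0.72 vs {0.33, 0.17, 0.27, 0.18, 0.37, 0.20} → pass.
3 of 4 fail.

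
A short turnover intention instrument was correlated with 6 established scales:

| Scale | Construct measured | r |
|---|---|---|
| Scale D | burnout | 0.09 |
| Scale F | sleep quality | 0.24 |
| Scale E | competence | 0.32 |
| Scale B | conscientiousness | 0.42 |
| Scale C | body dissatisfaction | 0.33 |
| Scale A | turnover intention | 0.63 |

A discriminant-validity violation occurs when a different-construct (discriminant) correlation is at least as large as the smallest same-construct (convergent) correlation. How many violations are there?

0

Convergent (same construct = turnover intention): Scale A.
Smallest convergent = 0.63. Discriminant values: 0.09, 0.24, 0.32, 0.42, 0.33; count ≥ 0.63 → 0.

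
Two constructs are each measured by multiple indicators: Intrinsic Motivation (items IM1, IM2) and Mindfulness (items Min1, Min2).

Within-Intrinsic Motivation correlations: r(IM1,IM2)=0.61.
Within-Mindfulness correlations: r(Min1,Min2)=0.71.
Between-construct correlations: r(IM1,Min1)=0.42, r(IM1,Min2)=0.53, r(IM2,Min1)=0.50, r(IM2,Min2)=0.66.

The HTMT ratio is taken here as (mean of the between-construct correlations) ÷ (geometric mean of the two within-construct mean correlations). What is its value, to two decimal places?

0.80

Mean between = 2.11/4 = 0.5275.
Mean within-IM = 0.61/1 = 0.6100; mean within-Min = 0.71/1 = 0.7100.
Geometric mean = √(0.6100 × 0.7100) = 0.6581.
HTMT = 0.5275 / 0.6581 = 0.80.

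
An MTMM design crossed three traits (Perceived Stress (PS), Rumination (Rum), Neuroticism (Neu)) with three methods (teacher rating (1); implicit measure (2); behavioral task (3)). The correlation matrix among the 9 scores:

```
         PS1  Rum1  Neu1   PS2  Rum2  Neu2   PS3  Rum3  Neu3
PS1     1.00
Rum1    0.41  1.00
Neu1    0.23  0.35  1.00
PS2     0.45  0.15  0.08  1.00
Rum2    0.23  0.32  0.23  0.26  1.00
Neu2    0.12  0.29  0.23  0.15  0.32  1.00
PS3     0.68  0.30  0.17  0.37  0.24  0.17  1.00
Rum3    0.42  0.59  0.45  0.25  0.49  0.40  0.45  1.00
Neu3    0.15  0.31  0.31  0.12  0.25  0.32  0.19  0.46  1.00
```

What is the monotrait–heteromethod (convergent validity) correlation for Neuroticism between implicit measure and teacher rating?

Same trait (Neu), different methods: r(Neu2, Neu1) = 0.23.

0.23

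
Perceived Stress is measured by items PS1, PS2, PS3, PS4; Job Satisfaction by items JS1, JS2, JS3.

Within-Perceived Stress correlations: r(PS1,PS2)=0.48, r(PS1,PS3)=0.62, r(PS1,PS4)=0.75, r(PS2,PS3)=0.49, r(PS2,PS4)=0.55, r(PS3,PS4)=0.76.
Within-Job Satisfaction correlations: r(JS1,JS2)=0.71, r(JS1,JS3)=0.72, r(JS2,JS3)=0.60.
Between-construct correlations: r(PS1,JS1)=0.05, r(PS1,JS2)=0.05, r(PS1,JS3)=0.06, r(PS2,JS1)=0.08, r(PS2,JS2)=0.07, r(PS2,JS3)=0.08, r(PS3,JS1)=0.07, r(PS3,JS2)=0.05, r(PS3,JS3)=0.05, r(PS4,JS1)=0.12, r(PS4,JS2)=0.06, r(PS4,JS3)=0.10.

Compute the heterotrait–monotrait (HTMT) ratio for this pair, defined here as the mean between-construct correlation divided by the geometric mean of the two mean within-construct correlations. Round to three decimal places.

0.109

Between-construct mean = 0.84/12 = 0.0700.
Mean within-PS = 3.65/6 = 0.6083; mean within-JS = 2.03/3 = 0.6767.
Geometric mean = √(0.6083 × 0.6767) = 0.6416.
HTMT = 0.0700 / 0.6416 = 0.109.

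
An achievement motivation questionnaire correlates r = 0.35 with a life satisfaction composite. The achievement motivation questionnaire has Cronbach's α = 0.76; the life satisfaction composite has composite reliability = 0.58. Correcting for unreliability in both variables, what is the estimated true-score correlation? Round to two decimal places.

r_true = r_obs / √(r_xx · r_yy) = 0.35 / √(0.76 × 0.58) = 0.35 / √0.4408 = 0.35 / 0.6639 ≈ 0.53.

0.53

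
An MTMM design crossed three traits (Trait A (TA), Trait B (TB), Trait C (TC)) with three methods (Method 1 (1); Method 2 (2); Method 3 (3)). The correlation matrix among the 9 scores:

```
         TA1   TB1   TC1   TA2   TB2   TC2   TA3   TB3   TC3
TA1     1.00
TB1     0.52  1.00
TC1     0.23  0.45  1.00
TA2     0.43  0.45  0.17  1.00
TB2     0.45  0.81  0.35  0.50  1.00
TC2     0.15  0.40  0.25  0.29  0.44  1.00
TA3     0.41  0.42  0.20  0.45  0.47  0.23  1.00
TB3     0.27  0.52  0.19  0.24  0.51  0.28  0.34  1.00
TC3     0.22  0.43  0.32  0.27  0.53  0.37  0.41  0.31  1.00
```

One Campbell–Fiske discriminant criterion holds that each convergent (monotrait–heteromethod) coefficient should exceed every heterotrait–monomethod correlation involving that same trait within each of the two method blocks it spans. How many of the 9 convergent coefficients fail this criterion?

Convergent coefficients and their comparison sets:
TA (methods 1·2): 0.43 vs {0.52, 0.50, 0.23, 0.29} → fail.
TA (methods 1·3): 0.41 vs {0.52, 0.34, 0.23, 0.41} → fail.
TA (methods 2·3): 0.45 vs {0.50, 0.34, 0.29, 0.41} → fail.
TB (methods 1·2): 0.81 vs {0.52, 0.50, 0.45, 0.44} → pass.
TB (methods 1·3): 0.52 vs {0.52, 0.34, 0.45, 0.31} → fail.
TB (methods 2·3): 0.51 vs {0.50, 0.34, 0.44, 0.31} → pass.
TC (methods 1·2): 0.25 vs {0.23, 0.29, 0.45, 0.44} → fail.
TC (methods 1·3): 0.32 vs {0.23, 0.41, 0.45, 0.31} → fail.
TC (methods 2·3): 0.37 vs {0.29, 0.41, 0.44, 0.31} → fail.
7 of 9 fail.

7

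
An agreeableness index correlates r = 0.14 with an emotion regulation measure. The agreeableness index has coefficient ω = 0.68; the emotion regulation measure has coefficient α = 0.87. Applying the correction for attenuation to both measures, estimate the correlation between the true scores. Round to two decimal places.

0.18

r_true = r_obs / √(r_xx · r_yy) = 0.14 / √(0.68 × 0.87) = 0.14 / √0.5916 = 0.14 / 0.7692 ≈ 0.18.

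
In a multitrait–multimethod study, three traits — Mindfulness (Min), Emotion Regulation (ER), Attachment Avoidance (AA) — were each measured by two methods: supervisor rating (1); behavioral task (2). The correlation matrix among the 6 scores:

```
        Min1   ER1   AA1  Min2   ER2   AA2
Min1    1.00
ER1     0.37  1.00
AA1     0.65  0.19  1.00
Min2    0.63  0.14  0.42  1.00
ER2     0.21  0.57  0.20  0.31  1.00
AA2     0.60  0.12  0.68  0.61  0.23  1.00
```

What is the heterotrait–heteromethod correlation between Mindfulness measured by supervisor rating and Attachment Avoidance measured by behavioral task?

Different traits and methods: r(Min1, AA2) = 0.60.

0.60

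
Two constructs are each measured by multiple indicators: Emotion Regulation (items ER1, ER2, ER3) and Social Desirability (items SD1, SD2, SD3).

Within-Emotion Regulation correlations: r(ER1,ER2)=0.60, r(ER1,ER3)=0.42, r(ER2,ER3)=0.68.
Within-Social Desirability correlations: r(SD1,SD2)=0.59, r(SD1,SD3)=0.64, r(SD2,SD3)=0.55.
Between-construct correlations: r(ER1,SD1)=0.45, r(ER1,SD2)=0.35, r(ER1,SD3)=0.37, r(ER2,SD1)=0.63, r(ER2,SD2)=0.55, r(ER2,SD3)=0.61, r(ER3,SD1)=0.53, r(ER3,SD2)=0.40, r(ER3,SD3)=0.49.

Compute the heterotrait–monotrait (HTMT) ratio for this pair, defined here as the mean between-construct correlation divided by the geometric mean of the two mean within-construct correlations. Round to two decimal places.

Mean between = 4.38/9 = 0.4867.
Mean within-ER = 1.70/3 = 0.5667; mean within-SD = 1.78/3 = 0.5933.
Geometric mean = √(0.5667 × 0.5933) = 0.5798.
HTMT = 0.4867 / 0.5798 = 0.84.

0.84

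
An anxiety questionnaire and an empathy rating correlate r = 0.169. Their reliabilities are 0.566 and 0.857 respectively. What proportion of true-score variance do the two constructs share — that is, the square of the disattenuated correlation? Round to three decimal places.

0.059

Disattenuated r = 0.169 / √(0.566 × 0.857) = 0.169 / 0.6965 = 0.2426.
Shared true-score variance = 0.2426² = 0.0589 ≈ 0.059.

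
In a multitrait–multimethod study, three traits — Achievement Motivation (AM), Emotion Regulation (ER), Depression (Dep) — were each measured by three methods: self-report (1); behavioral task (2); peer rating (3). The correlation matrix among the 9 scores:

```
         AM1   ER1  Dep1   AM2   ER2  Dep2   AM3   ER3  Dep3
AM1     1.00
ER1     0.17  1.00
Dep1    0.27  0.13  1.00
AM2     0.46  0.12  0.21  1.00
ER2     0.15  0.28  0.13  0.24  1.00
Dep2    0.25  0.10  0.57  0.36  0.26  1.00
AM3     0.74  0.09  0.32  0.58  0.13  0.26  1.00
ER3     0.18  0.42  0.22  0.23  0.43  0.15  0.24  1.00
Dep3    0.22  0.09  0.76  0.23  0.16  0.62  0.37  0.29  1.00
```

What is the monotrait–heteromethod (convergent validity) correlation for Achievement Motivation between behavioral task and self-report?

Same trait (AM), different methods: r(AM2, AM1) = 0.46.

0.46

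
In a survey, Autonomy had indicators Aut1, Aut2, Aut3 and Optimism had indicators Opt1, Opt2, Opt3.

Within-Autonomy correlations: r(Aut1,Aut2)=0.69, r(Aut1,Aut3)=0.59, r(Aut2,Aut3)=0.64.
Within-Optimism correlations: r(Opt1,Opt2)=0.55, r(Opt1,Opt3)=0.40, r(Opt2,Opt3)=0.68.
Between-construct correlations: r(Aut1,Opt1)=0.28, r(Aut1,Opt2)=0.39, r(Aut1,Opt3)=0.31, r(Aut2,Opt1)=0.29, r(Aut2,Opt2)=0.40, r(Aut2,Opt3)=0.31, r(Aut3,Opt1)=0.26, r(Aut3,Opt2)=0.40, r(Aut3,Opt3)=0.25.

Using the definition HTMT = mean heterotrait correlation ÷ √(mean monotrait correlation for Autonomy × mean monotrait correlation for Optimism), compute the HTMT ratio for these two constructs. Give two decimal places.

Mean between = 2.89/9 = 0.3211.
Mean within-Aut = 1.92/3 = 0.6400; mean within-Opt = 1.63/3 = 0.5433.
Geometric mean = √(0.6400 × 0.5433) = 0.5897.
HTMT = 0.3211 / 0.5897 = 0.54.

0.54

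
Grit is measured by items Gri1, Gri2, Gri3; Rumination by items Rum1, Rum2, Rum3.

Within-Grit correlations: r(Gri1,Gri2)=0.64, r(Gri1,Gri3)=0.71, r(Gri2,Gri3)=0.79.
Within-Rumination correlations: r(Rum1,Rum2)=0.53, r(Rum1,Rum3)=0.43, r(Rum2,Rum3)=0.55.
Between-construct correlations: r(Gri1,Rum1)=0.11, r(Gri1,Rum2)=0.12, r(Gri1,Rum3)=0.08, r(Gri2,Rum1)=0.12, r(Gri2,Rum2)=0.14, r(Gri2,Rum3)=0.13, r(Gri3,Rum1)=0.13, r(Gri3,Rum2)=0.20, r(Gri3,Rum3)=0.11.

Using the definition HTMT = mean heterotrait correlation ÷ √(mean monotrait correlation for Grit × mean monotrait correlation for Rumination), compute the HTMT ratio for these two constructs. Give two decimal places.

0.21

Mean between = 1.14/9 = 0.1267.
Mean within-Gri = 2.14/3 = 0.7133; mean within-Rum = 1.51/3 = 0.5033.
Geometric mean = √(0.7133 × 0.5033) = 0.5992.
HTMT = 0.1267 / 0.5992 = 0.21.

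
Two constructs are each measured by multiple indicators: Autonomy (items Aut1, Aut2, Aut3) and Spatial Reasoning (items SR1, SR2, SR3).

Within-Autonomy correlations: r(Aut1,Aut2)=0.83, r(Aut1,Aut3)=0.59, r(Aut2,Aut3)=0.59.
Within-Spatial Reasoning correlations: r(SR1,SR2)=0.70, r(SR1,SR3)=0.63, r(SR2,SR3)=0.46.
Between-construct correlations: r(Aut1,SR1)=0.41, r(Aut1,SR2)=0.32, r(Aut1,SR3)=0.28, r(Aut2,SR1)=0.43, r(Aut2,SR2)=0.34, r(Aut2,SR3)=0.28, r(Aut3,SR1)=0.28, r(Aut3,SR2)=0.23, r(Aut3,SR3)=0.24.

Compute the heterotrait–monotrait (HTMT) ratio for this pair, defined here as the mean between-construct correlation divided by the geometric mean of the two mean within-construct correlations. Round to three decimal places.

Mean heterotrait r = 2.81/9 = 0.3122.
Mean within-Aut = 2.01/3 = 0.6700; mean within-SR = 1.79/3 = 0.5967.
Geometric mean = √(0.6700 × 0.5967) = 0.6323.
HTMT = 0.3122 / 0.6323 = 0.494.

0.494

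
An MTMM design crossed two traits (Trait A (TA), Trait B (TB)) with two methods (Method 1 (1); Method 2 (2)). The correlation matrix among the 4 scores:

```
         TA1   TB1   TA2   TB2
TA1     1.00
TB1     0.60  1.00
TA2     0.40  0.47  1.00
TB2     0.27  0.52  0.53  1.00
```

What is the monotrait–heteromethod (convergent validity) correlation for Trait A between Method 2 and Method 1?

0.40

Same trait (TA), different methods: r(TA2, TA1) = 0.40.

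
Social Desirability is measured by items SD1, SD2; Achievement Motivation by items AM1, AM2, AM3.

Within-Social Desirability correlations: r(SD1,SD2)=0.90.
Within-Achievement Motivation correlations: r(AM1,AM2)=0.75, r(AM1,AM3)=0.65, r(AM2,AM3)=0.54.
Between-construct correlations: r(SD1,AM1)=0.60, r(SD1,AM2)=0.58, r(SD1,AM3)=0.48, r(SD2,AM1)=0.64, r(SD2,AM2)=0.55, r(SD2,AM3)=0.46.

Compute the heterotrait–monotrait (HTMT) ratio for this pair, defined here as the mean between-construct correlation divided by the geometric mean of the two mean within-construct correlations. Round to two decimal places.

Mean between = 3.31/6 = 0.5517.
Mean within-SD = 0.90/1 = 0.9000; mean within-AM = 1.94/3 = 0.6467.
Geometric mean = √(0.9000 × 0.6467) = 0.7629.
HTMT = 0.5517 / 0.7629 = 0.72.

0.72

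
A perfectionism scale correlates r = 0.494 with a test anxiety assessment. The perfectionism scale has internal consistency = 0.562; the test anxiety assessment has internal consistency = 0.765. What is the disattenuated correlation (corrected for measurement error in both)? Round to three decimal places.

r_true = r_obs / √(r_xx · r_yy) = 0.494 / √(0.562 × 0.765) = 0.494 / √0.429930 = 0.494 / 0.6557 ≈ 0.753.

0.753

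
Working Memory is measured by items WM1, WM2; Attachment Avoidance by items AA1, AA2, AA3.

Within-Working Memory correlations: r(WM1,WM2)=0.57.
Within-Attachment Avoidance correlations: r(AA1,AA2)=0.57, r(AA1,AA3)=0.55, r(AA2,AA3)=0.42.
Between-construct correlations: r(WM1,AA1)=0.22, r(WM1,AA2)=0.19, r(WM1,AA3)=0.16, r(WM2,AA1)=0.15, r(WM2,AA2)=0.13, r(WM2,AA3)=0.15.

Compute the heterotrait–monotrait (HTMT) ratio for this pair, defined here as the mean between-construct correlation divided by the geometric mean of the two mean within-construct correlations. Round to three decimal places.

0.308

Mean between = 1.00/6 = 0.1667.
Mean within-WM = 0.57/1 = 0.5700; mean within-AA = 1.54/3 = 0.5133.
Geometric mean = √(0.5700 × 0.5133) = 0.5409.
HTMT = 0.1667 / 0.5409 = 0.308.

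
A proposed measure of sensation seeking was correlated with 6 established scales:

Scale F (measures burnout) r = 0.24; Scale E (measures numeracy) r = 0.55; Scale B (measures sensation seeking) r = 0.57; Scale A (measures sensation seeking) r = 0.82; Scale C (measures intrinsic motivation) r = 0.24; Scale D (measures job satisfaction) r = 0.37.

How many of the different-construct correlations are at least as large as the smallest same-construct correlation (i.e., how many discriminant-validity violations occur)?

0

Convergent (same construct = sensation seeking): Scale B, Scale A.
Smallest convergent = 0.57. Discriminant values: 0.24, 0.55, 0.24, 0.37; count ≥ 0.57 → 0.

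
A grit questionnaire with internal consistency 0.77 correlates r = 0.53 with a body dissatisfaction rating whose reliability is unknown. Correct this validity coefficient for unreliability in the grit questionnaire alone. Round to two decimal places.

Single correction: r_c = r_obs / √r_xx = 0.53 / √0.77 = 0.53 / 0.8775 ≈ 0.60.

0.60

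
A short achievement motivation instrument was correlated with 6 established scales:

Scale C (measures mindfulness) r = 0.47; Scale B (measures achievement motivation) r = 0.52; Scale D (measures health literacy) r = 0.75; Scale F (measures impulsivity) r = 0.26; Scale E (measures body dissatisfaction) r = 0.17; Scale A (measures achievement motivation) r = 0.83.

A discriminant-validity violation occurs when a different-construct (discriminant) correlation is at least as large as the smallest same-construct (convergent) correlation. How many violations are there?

1

Convergent (same construct = achievement motivation): Scale B, Scale A.
Smallest convergent = 0.52. Discriminant values: 0.47, 0.75, 0.26, 0.17; count ≥ 0.52 → 1.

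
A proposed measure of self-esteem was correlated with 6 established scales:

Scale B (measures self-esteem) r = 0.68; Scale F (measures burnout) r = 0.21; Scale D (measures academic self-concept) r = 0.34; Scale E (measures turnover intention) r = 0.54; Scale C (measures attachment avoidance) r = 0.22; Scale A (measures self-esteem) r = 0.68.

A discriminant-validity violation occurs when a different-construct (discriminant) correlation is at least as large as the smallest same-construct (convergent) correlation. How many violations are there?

Convergent (same construct = self-esteem): Scale B, Scale A.
Smallest convergent = 0.68. Discriminant values: 0.21, 0.34, 0.54, 0.22; count ≥ 0.68 → 0.

0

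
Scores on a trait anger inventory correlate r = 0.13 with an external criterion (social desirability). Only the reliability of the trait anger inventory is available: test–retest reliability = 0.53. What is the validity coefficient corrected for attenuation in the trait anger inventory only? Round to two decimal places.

Single correction: r_c = r_obs / √r_xx = 0.13 / √0.53 = 0.13 / 0.7280 ≈ 0.18.

0.18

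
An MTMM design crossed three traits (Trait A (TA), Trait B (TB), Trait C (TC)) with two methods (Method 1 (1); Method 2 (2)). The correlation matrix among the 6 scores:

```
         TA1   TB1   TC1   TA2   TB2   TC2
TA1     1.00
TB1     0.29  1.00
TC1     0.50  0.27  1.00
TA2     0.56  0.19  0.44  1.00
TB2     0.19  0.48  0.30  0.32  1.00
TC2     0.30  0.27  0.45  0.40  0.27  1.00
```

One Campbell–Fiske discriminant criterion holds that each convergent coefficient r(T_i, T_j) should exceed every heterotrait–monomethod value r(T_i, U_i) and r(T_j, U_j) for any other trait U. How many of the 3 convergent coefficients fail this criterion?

1

Each convergent coefficient versus the relevant comparison correlations:
TA (methods 1·2): 0.56 vs {0.29, 0.32, 0.50, 0.40} → pass.
TB (methods 1·2): 0.48 vs {0.29, 0.32, 0.27, 0.27} → pass.
TC (methods 1·2): 0.45 vs {0.50, 0.40, 0.27, 0.27} → fail.
1 of 3 fail.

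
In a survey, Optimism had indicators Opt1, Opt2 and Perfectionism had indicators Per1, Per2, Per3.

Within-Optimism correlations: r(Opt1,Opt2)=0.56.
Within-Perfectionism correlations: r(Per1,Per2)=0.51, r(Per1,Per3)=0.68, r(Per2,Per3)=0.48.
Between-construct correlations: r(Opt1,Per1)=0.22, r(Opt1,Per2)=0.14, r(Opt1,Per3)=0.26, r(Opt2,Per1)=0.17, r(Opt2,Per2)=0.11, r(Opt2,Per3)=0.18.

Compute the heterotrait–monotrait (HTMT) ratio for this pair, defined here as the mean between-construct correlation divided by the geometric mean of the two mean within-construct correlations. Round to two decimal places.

Mean between = 1.08/6 = 0.1800.
Mean within-Opt = 0.56/1 = 0.5600; mean within-Per = 1.67/3 = 0.5567.
Geometric mean = √(0.5600 × 0.5567) = 0.5583.
HTMT = 0.1800 / 0.5583 = 0.32.

0.32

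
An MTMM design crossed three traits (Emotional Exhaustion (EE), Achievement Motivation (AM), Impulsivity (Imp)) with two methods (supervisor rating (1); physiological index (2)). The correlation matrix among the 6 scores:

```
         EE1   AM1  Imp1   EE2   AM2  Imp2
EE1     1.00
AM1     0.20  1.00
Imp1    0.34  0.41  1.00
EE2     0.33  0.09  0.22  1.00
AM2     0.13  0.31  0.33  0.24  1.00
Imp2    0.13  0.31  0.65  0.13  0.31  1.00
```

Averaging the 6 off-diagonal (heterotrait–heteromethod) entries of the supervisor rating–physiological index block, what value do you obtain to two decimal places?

0.20

HTHM values (method 1 × method 2): 0.13, 0.13, 0.09, 0.31, 0.22, 0.33; mean = 1.21/6 = 0.20.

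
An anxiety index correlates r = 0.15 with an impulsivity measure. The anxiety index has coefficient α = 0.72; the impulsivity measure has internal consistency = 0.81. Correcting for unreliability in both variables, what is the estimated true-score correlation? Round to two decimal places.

r_true = r_obs / √(r_xx · r_yy) = 0.15 / √(0.72 × 0.81) = 0.15 / √0.5832 = 0.15 / 0.7637 ≈ 0.20.

0.20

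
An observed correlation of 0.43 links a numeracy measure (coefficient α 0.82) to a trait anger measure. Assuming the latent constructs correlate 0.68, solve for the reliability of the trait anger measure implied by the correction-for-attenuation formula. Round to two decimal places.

r_true = r_obs / √(r_xx · r_yy) ⇒ 0.68 = 0.43 / √(0.82 · r_yy).
√(0.82 · r_yy) = 0.43 / 0.68 = 0.6324; 0.82 · r_yy = 0.3999; r_yy = 0.3999 / 0.82 ≈ 0.49.

0.49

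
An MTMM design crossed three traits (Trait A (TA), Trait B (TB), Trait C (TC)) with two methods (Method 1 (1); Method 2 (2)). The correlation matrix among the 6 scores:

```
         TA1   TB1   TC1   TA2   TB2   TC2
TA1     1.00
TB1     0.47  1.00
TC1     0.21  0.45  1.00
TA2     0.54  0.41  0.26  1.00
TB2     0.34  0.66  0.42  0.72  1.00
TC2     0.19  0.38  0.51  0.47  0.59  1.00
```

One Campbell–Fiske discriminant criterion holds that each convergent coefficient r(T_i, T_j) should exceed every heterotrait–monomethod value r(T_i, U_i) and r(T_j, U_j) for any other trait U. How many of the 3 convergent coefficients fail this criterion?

3

Each convergent coefficient versus the relevant comparison correlations:
TA (methods 1·2): 0.54 vs {0.47, 0.72, 0.21, 0.47} → fail.
TB (methods 1·2): 0.66 vs {0.47, 0.72, 0.45, 0.59} → fail.
TC (methods 1·2): 0.51 vs {0.21, 0.47, 0.45, 0.59} → fail.
3 of 3 fail.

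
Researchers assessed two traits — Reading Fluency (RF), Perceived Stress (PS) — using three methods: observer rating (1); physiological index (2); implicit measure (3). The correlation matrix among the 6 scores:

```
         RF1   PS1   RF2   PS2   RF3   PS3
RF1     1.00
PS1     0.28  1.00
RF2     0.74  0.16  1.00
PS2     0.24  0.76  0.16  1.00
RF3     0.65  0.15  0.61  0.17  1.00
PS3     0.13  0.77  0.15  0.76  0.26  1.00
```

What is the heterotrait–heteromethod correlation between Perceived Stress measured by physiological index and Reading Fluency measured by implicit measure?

Different traits and methods: r(PS2, RF3) = 0.17.

0.17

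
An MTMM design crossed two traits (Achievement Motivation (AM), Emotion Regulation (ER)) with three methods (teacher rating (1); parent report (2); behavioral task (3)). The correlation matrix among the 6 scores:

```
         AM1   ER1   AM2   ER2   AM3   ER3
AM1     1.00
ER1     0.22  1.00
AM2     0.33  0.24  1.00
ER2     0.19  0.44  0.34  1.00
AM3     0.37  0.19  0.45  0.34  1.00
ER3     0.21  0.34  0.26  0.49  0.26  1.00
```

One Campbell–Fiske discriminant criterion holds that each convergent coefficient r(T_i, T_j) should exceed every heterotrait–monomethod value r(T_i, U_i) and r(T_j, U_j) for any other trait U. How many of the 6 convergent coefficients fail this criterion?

Convergent coefficients and their comparison sets:
AM (methods 1·2): 0.33 vs {0.22, 0.34} → fail.
AM (methods 1·3): 0.37 vs {0.22, 0.26} → pass.
AM (methods 2·3): 0.45 vs {0.34, 0.26} → pass.
ER (methods 1·2): 0.44 vs {0.22, 0.34} → pass.
ER (methods 1·3): 0.34 vs {0.22, 0.26} → pass.
ER (methods 2·3): 0.49 vs {0.34, 0.26} → pass.
1 of 6 fail.

1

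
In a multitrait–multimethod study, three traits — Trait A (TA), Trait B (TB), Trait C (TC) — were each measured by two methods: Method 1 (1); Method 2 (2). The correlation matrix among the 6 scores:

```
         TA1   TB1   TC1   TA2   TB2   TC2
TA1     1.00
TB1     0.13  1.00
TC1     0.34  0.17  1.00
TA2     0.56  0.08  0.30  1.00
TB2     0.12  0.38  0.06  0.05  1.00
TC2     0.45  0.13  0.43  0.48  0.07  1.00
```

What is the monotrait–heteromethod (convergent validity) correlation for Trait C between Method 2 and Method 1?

Same trait (TC), different methods: r(TC2, TC1) = 0.43.

0.43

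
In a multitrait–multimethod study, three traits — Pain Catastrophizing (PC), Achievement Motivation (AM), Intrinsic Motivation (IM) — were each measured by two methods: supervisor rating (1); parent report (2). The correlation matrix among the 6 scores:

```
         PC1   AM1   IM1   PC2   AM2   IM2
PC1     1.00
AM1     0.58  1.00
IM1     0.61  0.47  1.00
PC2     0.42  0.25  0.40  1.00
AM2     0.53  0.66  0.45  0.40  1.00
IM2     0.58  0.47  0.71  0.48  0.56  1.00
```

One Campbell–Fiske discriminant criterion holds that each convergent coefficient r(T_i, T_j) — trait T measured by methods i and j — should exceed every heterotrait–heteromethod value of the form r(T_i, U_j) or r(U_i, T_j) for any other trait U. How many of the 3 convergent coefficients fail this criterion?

Checking each validity diagonal entry against its comparison values:
PC (methods 1·2): 0.42 vs {0.53, 0.25, 0.58, 0.40} → fail.
AM (methods 1·2): 0.66 vs {0.25, 0.53, 0.47, 0.45} → pass.
IM (methods 1·2): 0.71 vs {0.40, 0.58, 0.45, 0.47} → pass.
1 of 3 fail.

1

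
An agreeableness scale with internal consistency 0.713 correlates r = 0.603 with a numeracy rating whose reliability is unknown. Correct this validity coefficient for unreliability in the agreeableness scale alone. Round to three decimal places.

0.714

Single correction: r_c = r_obs / √r_xx = 0.603 / √0.713 = 0.603 / 0.8444 ≈ 0.714.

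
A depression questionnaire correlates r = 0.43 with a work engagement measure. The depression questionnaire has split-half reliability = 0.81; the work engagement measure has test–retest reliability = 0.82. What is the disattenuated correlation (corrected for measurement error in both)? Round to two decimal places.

r_true = r_obs / √(r_xx · r_yy) = 0.43 / √(0.81 × 0.82) = 0.43 / √0.6642 = 0.43 / 0.8150 ≈ 0.53.

0.53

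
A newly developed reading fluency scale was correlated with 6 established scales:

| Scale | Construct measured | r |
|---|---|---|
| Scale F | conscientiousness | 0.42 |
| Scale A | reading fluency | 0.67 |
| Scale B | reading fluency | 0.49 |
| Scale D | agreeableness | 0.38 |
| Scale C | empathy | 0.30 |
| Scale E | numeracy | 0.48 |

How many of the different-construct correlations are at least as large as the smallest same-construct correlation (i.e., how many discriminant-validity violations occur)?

Convergent (same construct = reading fluency): Scale A, Scale B.
Smallest convergent = 0.49. Discriminant values: 0.42, 0.38, 0.30, 0.48; count ≥ 0.49 → 0.

0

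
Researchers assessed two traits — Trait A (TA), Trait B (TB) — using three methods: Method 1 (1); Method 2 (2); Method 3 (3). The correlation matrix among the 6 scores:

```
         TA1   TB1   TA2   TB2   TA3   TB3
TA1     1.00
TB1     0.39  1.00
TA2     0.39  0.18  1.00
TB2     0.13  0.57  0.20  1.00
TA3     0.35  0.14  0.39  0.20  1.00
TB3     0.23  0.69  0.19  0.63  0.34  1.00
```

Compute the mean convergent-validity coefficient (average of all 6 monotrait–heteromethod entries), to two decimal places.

Convergent values: 0.39, 0.35, 0.39, 0.57, 0.69, 0.63; mean = 3.02/6 = 0.50.

0.50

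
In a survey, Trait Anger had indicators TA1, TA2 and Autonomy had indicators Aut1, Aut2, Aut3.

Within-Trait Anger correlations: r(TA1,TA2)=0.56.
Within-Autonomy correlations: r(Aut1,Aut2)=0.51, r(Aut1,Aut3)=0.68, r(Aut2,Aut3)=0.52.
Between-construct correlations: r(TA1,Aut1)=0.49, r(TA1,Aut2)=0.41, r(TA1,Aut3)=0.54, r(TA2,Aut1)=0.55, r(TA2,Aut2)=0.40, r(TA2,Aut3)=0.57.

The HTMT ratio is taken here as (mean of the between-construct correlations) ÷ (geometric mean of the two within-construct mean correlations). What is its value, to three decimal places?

Between-construct mean = 2.96/6 = 0.4933.
Mean within-TA = 0.56/1 = 0.5600; mean within-Aut = 1.71/3 = 0.5700.
Geometric mean = √(0.5600 × 0.5700) = 0.5650.
HTMT = 0.4933 / 0.5650 = 0.873.

0.873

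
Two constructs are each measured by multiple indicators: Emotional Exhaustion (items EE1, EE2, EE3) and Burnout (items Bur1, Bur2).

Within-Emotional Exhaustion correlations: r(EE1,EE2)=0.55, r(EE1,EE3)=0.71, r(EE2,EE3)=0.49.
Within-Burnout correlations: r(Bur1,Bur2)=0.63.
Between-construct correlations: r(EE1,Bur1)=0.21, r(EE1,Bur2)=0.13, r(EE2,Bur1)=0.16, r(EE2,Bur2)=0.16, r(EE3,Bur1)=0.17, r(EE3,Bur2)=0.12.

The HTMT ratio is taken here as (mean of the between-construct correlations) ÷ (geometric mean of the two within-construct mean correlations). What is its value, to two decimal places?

Mean heterotrait r = 0.95/6 = 0.1583.
Mean within-EE = 1.75/3 = 0.5833; mean within-Bur = 0.63/1 = 0.6300.
Geometric mean = √(0.5833 × 0.6300) = 0.6062.
HTMT = 0.1583 / 0.6062 = 0.26.

0.26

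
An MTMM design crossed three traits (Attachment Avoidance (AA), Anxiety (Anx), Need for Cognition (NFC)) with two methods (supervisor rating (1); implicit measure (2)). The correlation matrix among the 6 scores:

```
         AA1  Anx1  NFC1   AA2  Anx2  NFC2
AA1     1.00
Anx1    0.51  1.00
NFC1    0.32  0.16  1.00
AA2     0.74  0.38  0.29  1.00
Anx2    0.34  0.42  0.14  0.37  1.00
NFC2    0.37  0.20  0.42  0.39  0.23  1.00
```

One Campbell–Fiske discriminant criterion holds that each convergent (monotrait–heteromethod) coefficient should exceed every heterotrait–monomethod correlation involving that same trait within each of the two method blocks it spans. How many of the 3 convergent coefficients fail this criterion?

Checking each validity diagonal entry against its comparison values:
AA (methods 1·2): 0.74 vs {0.51, 0.37, 0.32, 0.39} → pass.
Anx (methods 1·2): 0.42 vs {0.51, 0.37, 0.16, 0.23} → fail.
NFC (methods 1·2): 0.42 vs {0.32, 0.39, 0.16, 0.23} → pass.
1 of 3 fail.

1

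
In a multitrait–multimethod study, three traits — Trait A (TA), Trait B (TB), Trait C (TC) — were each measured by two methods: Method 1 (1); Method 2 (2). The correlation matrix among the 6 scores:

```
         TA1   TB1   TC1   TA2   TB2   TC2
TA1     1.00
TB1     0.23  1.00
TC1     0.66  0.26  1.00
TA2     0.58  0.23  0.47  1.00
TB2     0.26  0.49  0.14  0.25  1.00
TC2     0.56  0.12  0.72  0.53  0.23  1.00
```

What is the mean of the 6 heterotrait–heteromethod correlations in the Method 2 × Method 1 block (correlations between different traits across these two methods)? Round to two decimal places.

0.30

HTHM values (method 2 × method 1): 0.23, 0.47, 0.26, 0.14, 0.56, 0.12; mean = 1.78/6 = 0.30.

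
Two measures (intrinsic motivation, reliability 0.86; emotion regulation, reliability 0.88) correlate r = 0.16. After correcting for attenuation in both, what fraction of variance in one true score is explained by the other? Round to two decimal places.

0.03

Disattenuated r = 0.16 / √(0.86 × 0.88) = 0.16 / 0.8699 = 0.1839.
Shared true-score variance = 0.1839² = 0.0338 ≈ 0.03.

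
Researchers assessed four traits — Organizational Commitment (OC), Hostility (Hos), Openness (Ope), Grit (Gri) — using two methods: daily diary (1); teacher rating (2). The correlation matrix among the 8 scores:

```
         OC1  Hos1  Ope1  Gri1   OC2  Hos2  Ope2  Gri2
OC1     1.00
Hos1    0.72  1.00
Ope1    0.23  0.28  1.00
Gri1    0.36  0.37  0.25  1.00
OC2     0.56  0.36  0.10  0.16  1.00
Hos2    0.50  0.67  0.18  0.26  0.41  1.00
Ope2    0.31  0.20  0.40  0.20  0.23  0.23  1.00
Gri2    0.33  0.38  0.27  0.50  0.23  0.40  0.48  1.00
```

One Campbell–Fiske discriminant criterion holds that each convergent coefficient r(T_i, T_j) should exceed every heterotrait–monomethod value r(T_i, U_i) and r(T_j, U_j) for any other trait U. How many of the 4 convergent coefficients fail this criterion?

Checking each validity diagonal entry against its comparison values:
OC (methods 1·2): 0.56 vs {0.72, 0.41, 0.23, 0.23, 0.36, 0.23} → fail.
Hos (methods 1·2): 0.67 vs {0.72, 0.41, 0.28, 0.23, 0.37, 0.40} → fail.
Ope (methods 1·2): 0.40 vs {0.23, 0.23, 0.28, 0.23, 0.25, 0.48} → fail.
Gri (methods 1·2): 0.50 vs {0.36, 0.23, 0.37, 0.40, 0.25, 0.48} → pass.
3 of 4 fail.

3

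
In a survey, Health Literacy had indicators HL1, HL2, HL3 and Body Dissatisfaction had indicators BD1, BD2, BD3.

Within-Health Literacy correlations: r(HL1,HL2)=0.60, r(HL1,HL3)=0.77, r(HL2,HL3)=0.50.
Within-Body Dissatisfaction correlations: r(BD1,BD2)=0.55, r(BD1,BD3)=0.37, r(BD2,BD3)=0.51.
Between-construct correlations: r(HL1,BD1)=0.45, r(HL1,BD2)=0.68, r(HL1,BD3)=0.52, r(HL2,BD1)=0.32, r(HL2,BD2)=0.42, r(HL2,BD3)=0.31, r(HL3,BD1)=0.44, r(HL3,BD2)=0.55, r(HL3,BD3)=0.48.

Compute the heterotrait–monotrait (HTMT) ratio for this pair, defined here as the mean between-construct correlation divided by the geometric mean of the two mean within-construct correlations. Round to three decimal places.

Mean heterotrait r = 4.17/9 = 0.4633.
Mean within-HL = 1.87/3 = 0.6233; mean within-BD = 1.43/3 = 0.4767.
Geometric mean = √(0.6233 × 0.4767) = 0.5451.
HTMT = 0.4633 / 0.5451 = 0.850.

0.850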